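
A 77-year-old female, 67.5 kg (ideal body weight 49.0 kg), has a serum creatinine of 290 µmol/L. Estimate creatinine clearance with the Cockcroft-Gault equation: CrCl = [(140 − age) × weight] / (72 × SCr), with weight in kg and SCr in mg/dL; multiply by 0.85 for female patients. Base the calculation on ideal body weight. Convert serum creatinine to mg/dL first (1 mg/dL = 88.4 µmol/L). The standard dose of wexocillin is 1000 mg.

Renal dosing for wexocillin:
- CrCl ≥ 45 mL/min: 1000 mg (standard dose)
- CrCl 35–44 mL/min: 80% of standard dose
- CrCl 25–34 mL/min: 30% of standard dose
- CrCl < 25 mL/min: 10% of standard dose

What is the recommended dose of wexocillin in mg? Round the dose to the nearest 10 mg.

100 mg

SCr = 290 / 88.4 = 3.281 mg/dL
CrCl = (140 − 77) × 49 / (72 × 3.281) × 0.85 = 3087.0 / 236.23 × 0.85 ≈ 11.1 mL/min
CrCl ≈ 11 mL/min → bracket < 25 mL/min.
10% of 1000 mg = 100 mg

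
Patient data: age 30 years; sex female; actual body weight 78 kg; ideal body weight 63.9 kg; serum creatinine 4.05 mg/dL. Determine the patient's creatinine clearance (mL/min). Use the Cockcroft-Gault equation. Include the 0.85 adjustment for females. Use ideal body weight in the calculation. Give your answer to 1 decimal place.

20.5 mL/min

CrCl = (140 − 30) × 63.9 / (72 × 4.05) × 0.85 = 7029.0 / 291.60 × 0.85 ≈ 20.5 mL/min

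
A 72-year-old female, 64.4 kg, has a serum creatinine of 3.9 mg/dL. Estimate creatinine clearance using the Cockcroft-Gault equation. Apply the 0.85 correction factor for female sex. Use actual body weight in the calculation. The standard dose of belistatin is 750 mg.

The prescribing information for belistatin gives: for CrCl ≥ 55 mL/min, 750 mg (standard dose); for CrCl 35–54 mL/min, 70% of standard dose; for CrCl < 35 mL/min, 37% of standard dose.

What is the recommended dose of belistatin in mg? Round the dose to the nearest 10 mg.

280 mg

CrCl = (140 − 72) × 64.4 / (72 × 3.9) × 0.85 = 4379.2 / 280.80 × 0.85 ≈ 13.3 mL/min
CrCl ≈ 13 mL/min → bracket < 35 mL/min.
37% of 750 mg = 277.5 mg → 280 mg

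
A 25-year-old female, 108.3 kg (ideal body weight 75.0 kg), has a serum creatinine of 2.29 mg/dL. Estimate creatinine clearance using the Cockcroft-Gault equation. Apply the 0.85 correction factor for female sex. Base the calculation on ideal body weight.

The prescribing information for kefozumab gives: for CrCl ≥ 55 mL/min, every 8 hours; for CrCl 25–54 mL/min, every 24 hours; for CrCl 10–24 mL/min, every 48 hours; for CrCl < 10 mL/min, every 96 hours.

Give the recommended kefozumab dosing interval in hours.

CrCl = (140 − 25) × 75 / (72 × 2.29) × 0.85 = 8625.0 / 164.88 × 0.85 ≈ 44.5 mL/min
CrCl ≈ 44 mL/min → bracket 25–54 mL/min → every 24 hours.

every 24 hours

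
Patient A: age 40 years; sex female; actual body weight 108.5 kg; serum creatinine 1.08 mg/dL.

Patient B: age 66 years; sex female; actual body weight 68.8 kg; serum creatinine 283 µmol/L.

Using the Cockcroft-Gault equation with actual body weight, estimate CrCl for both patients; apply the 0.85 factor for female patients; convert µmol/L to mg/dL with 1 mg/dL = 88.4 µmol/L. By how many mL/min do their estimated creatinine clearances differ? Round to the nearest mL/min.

Patient A: CrCl = (140 − 40) × 108.5 / (72 × 1.08) × 0.85 = 10850.0 / 77.76 × 0.85 ≈ 118.6 mL/min
Patient B: SCr = 283 / 88.4 = 3.201 mg/dL
Patient B: CrCl = (140 − 66) × 68.8 / (72 × 3.201) × 0.85 = 5091.2 / 230.47 × 0.85 ≈ 18.8 mL/min
|118.6 − 18.8| = 99.8 mL/min

100 mL/min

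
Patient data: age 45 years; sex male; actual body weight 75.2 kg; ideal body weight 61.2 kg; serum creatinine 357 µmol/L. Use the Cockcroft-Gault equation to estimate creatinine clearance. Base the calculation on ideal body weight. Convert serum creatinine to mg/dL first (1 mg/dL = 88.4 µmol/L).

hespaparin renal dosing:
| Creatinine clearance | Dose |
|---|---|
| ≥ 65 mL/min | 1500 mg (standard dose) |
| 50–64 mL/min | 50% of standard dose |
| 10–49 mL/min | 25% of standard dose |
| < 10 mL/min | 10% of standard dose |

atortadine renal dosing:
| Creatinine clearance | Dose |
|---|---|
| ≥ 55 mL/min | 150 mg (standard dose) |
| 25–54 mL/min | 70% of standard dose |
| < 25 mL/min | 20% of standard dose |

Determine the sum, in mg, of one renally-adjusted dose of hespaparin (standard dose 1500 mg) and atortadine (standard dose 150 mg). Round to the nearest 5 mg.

405 mg

SCr = 357 / 88.4 = 4.038 mg/dL
CrCl = (140 − 45) × 61.2 / (72 × 4.038) = 5814.0 / 290.74 ≈ 20.0 mL/min
CrCl ≈ 20 mL/min.
hespaparin: 10–49 mL/min → 25% of 1500 mg = 375 mg.
atortadine: < 25 mL/min → 20% of 150 mg = 30 mg.
Total = 375 + 30 = 405 mg.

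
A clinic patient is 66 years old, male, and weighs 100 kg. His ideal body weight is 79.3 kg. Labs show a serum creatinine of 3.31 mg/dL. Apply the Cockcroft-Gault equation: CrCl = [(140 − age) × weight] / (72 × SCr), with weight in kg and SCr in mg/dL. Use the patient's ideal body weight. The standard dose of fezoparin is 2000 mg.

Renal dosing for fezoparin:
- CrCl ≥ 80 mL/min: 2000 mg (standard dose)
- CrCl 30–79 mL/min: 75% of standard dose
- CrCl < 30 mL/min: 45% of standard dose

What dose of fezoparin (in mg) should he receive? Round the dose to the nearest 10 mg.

CrCl = (140 − 66) × 79.3 / (72 × 3.31) = 5868.2 / 238.32 ≈ 24.6 mL/min
CrCl ≈ 25 mL/min → bracket < 30 mL/min.
45% of 2000 mg = 900 mg

900 mg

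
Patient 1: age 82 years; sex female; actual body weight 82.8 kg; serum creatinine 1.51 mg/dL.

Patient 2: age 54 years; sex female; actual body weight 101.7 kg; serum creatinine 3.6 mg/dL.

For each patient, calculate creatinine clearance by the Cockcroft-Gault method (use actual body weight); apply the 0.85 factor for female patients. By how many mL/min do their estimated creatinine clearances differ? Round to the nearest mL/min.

9 mL/min

Patient 1: CrCl = (140 − 82) × 82.8 / (72 × 1.51) × 0.85 = 4802.4 / 108.72 × 0.85 ≈ 37.5 mL/min
Patient 2: CrCl = (140 − 54) × 101.7 / (72 × 3.6) × 0.85 = 8746.2 / 259.20 × 0.85 ≈ 28.7 mL/min
|37.5 − 28.7| = 8.8 mL/min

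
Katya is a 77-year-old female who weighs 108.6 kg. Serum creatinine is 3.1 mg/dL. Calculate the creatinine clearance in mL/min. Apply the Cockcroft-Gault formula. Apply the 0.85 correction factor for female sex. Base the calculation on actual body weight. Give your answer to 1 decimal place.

26.1 mL/min

CrCl = (140 − 77) × 108.6 / (72 × 3.1) × 0.85 = 6841.8 / 223.20 × 0.85 ≈ 26.1 mL/min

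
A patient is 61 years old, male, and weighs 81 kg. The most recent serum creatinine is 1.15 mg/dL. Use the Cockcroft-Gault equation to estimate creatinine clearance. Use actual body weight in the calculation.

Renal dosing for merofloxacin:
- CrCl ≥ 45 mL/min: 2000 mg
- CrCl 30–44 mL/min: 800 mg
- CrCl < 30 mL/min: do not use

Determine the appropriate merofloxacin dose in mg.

CrCl = (140 − 61) × 81 / (72 × 1.15) = 6399.0 / 82.80 ≈ 77.3 mL/min
CrCl ≈ 77 mL/min → bracket ≥ 45 mL/min.
Dose for this bracket: 2000 mg.

2000 mg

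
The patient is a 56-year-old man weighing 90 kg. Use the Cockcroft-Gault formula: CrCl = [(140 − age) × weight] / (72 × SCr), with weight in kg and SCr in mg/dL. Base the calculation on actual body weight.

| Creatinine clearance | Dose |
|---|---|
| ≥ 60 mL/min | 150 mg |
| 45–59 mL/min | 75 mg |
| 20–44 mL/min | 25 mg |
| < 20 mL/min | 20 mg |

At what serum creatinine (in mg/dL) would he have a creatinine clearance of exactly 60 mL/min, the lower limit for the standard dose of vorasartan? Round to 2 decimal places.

Standard dose requires CrCl ≥ 60 mL/min.
Set (140 − 56) × 90 / (72 × SCr) = 60
SCr = (140 − 56) × 90 / (72 × 60) = 1.750 mg/dL

1.75 mg/dL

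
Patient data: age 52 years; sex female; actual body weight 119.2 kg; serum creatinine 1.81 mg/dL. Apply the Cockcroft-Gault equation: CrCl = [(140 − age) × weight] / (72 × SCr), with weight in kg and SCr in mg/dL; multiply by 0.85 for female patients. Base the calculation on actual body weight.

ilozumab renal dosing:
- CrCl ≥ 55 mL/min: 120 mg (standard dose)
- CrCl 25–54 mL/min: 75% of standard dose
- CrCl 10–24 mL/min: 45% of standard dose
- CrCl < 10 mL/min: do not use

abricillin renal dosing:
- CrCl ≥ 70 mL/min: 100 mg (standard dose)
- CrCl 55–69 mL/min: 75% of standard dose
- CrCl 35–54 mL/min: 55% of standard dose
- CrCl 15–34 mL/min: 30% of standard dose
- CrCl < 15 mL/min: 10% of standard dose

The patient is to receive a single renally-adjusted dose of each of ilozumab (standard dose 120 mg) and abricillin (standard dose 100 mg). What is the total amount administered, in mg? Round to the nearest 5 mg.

CrCl = (140 − 52) × 119.2 / (72 × 1.81) × 0.85 = 10489.6 / 130.32 × 0.85 ≈ 68.4 mL/min
CrCl ≈ 68 mL/min.
ilozumab: ≥ 55 mL/min → 100% of 120 mg = 120 mg.
abricillin: 55–69 mL/min → 75% of 100 mg = 75 mg.
Total = 120 + 75 = 195 mg.

195 mg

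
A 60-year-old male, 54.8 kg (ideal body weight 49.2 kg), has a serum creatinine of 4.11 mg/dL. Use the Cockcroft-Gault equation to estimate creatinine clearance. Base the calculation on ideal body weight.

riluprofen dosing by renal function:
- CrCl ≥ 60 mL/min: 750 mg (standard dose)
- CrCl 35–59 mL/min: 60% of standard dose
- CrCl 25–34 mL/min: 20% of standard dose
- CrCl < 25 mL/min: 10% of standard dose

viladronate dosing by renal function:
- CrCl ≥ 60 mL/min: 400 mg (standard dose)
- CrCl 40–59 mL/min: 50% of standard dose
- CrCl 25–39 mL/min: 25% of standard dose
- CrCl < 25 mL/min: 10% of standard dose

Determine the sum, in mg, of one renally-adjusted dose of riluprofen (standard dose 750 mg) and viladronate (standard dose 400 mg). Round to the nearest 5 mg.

115 mg

CrCl = (140 − 60) × 49.2 / (72 × 4.11) = 3936.0 / 295.92 ≈ 13.3 mL/min
CrCl ≈ 13 mL/min.
riluprofen: < 25 mL/min → 10% of 750 mg = 75 mg.
viladronate: < 25 mL/min → 10% of 400 mg = 40 mg.
Total = 75 + 40 = 115 mg.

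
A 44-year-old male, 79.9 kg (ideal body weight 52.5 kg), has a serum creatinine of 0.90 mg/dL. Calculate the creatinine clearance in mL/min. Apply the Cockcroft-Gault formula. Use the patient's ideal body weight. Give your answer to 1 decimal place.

CrCl = (140 − 44) × 52.5 / (72 × 0.9) = 5040.0 / 64.80 ≈ 77.8 mL/min

77.8 mL/min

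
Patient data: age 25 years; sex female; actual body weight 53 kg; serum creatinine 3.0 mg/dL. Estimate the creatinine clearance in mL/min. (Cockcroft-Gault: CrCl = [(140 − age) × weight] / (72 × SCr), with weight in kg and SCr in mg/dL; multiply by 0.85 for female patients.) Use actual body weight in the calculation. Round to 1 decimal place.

24.0 mL/min

CrCl = (140 − 25) × 53 / (72 × 3) × 0.85 = 6095.0 / 216.00 × 0.85 ≈ 24.0 mL/min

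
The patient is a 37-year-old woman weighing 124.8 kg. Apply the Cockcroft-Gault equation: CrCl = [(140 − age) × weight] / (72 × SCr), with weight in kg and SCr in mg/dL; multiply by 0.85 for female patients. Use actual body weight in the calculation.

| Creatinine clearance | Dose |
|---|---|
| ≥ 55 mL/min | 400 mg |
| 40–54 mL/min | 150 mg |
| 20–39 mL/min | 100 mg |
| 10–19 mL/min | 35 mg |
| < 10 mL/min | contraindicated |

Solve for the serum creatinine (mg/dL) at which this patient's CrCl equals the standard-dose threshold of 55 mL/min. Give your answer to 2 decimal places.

Standard dose requires CrCl ≥ 55 mL/min.
Set (140 − 37) × 124.8 × 0.85 / (72 × SCr) = 55
SCr = (140 − 37) × 124.8 × 0.85 / (72 × 55) = 2.759 mg/dL

2.76 mg/dL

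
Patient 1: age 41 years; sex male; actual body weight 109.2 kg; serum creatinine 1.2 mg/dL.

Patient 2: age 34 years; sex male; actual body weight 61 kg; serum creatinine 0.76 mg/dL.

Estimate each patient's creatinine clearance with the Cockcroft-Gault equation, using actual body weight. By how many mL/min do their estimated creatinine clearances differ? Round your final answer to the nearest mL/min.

7 mL/min

Patient 1: CrCl = (140 − 41) × 109.2 / (72 × 1.2) = 10810.8 / 86.40 ≈ 125.1 mL/min
Patient 2: CrCl = (140 − 34) × 61 / (72 × 0.76) = 6466.0 / 54.72 ≈ 118.2 mL/min
|125.1 − 118.2| = 6.9 mL/min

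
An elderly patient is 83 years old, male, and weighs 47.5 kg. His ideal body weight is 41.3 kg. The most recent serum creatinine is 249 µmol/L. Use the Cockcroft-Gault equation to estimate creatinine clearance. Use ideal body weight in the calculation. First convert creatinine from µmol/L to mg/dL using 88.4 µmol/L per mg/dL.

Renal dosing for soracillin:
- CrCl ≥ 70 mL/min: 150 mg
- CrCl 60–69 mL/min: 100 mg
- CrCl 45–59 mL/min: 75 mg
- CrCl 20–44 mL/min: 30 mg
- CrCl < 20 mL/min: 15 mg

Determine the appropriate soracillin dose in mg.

SCr = 249 / 88.4 = 2.817 mg/dL
CrCl = (140 − 83) × 41.3 / (72 × 2.817) = 2354.1 / 202.82 ≈ 11.6 mL/min
CrCl ≈ 12 mL/min → bracket < 20 mL/min.
Dose for this bracket: 15 mg.

15 mg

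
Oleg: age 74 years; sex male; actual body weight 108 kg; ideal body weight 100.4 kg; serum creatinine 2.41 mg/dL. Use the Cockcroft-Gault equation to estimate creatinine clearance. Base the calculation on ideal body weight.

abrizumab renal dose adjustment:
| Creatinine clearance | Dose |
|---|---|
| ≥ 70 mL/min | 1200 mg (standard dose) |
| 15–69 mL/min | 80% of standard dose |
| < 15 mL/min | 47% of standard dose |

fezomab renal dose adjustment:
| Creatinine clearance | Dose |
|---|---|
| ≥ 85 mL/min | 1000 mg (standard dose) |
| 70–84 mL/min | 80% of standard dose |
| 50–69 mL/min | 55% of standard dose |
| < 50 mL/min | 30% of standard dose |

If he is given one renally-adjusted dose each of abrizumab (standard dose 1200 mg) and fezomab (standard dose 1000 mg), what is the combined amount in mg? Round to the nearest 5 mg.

CrCl = (140 − 74) × 100.4 / (72 × 2.41) = 6626.4 / 173.52 ≈ 38.2 mL/min
CrCl ≈ 38 mL/min.
abrizumab: 15–69 mL/min → 80% of 1200 mg = 960 mg.
fezomab: < 50 mL/min → 30% of 1000 mg = 300 mg.
Total = 960 + 300 = 1260 mg.

1260 mg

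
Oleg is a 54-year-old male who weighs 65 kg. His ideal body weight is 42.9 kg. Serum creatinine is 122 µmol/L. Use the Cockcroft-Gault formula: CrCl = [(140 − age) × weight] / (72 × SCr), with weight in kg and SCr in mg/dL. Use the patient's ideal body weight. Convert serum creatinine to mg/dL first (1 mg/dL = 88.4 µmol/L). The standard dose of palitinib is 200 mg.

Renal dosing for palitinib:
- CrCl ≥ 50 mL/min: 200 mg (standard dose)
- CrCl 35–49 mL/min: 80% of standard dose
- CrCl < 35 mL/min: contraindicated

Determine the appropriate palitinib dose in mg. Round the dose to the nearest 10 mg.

SCr = 122 / 88.4 = 1.38 mg/dL
CrCl = (140 − 54) × 42.9 / (72 × 1.38) = 3689.4 / 99.36 ≈ 37.1 mL/min
CrCl ≈ 37 mL/min → bracket 35–49 mL/min.
80% of 200 mg = 160 mg

160 mg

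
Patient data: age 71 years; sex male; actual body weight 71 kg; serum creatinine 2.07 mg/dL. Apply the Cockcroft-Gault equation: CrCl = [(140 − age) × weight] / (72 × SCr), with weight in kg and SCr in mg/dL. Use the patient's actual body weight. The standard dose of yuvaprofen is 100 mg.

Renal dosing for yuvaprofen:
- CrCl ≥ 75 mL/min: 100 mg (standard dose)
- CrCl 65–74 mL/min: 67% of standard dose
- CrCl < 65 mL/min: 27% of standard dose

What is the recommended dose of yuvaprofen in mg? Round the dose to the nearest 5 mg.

CrCl = (140 − 71) × 71 / (72 × 2.07) = 4899.0 / 149.04 ≈ 32.9 mL/min
CrCl ≈ 33 mL/min → bracket < 65 mL/min.
27% of 100 mg = 27 mg → 25 mg

25 mg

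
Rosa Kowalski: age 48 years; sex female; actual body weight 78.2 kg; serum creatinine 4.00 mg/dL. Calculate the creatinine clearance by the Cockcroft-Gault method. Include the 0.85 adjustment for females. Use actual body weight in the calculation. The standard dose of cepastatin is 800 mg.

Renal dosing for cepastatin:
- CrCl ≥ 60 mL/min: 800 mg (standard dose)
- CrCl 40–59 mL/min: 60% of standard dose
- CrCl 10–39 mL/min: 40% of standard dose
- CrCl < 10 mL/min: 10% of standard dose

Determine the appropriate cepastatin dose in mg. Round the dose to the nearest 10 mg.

CrCl = (140 − 48) × 78.2 / (72 × 4) × 0.85 = 7194.4 / 288.00 × 0.85 ≈ 21.2 mL/min
CrCl ≈ 21 mL/min → bracket 10–39 mL/min.
40% of 800 mg = 320 mg

320 mg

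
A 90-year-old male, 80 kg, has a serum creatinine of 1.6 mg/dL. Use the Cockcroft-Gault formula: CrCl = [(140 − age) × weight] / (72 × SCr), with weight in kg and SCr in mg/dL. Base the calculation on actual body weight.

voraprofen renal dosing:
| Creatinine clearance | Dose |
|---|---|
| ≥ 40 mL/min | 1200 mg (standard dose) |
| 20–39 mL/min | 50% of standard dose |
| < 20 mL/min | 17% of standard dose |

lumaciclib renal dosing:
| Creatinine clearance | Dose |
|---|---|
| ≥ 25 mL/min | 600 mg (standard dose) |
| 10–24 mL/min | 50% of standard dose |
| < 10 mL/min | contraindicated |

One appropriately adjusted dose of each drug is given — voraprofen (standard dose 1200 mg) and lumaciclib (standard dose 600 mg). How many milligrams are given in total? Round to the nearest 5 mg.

1200 mg

CrCl = (140 − 90) × 80 / (72 × 1.6) = 4000.0 / 115.20 ≈ 34.7 mL/min
CrCl ≈ 35 mL/min.
voraprofen: 20–39 mL/min → 50% of 1200 mg = 600 mg.
lumaciclib: ≥ 25 mL/min → 100% of 600 mg = 600 mg.
Total = 600 + 600 = 1200 mg.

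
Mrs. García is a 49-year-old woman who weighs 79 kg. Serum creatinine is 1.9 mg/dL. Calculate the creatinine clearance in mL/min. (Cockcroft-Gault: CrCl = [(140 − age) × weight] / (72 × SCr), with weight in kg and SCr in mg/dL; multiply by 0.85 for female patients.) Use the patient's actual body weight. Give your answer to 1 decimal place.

44.7 mL/min

CrCl = (140 − 49) × 79 / (72 × 1.9) × 0.85 = 7189.0 / 136.80 × 0.85 ≈ 44.7 mL/min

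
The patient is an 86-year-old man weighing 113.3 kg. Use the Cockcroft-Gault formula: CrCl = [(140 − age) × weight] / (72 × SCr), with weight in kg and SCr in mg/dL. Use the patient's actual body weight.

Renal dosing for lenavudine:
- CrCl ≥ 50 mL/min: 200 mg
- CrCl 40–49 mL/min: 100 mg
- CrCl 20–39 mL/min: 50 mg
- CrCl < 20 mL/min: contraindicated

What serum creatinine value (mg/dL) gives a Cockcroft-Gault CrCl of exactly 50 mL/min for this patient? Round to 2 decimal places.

Standard dose requires CrCl ≥ 50 mL/min.
Set (140 − 86) × 113.3 / (72 × SCr) = 50
SCr = (140 − 86) × 113.3 / (72 × 50) = 1.700 mg/dL

1.70 mg/dL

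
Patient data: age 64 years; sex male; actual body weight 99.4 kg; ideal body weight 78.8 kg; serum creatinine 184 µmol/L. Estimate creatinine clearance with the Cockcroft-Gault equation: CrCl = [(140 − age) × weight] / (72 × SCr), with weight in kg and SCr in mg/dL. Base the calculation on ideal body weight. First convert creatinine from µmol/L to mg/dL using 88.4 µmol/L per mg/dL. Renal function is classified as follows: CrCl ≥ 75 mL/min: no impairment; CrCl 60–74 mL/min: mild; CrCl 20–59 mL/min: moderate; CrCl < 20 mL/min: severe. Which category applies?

SCr = 184 / 88.4 = 2.081 mg/dL
CrCl = (140 − 64) × 78.8 / (72 × 2.081) = 5988.8 / 149.83 ≈ 40.0 mL/min
40 mL/min falls in the 'moderate' range.

moderate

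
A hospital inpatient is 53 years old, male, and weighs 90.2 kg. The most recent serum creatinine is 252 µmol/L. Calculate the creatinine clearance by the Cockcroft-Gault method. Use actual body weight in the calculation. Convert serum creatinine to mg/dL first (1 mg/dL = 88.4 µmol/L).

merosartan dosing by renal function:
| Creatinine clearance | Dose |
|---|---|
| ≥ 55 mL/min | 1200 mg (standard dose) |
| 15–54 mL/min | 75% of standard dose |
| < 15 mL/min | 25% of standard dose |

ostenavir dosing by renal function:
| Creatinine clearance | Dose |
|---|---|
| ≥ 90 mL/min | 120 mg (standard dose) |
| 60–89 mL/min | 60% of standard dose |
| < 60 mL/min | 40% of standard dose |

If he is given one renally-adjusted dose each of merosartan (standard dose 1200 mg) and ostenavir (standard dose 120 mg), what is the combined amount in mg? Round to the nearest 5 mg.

SCr = 252 / 88.4 = 2.851 mg/dL
CrCl = (140 − 53) × 90.2 / (72 × 2.851) = 7847.4 / 205.27 ≈ 38.2 mL/min
CrCl ≈ 38 mL/min.
merosartan: 15–54 mL/min → 75% of 1200 mg = 900 mg.
ostenavir: < 60 mL/min → 40% of 120 mg = 48 mg.
Total = 900 + 48 = 948 mg.

950 mg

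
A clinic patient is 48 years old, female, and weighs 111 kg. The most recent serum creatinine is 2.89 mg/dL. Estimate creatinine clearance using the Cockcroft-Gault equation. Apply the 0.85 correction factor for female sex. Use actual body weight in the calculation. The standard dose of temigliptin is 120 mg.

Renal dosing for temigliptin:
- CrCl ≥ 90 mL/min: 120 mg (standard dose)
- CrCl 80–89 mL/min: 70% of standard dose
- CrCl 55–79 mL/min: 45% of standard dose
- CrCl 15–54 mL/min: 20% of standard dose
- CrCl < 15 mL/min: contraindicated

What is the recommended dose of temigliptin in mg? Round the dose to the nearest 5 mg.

CrCl = (140 − 48) × 111 / (72 × 2.89) × 0.85 = 10212.0 / 208.08 × 0.85 ≈ 41.7 mL/min
CrCl ≈ 42 mL/min → bracket 15–54 mL/min.
20% of 120 mg = 24 mg → 25 mg

25 mg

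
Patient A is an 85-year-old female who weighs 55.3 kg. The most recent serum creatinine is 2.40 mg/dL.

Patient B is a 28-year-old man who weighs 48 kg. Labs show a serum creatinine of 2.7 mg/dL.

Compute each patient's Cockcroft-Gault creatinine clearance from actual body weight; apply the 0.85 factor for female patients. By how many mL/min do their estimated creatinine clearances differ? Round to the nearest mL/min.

Patient A: CrCl = (140 − 85) × 55.3 / (72 × 2.4) × 0.85 = 3041.5 / 172.80 × 0.85 ≈ 15.0 mL/min
Patient B: CrCl = (140 − 28) × 48 / (72 × 2.7) = 5376.0 / 194.40 ≈ 27.7 mL/min
|15.0 − 27.7| = 12.7 mL/min

13 mL/min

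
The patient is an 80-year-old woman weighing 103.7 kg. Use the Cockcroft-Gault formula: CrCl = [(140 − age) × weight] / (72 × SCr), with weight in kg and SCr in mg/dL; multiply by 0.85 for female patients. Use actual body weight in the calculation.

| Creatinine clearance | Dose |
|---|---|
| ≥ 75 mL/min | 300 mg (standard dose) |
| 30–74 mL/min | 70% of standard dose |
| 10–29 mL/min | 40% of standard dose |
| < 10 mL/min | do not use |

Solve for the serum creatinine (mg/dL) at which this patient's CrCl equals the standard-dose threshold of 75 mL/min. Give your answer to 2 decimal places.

0.98 mg/dL

Standard dose requires CrCl ≥ 75 mL/min.
Set (140 − 80) × 103.7 × 0.85 / (72 × SCr) = 75
SCr = (140 − 80) × 103.7 × 0.85 / (72 × 75) = 0.979 mg/dL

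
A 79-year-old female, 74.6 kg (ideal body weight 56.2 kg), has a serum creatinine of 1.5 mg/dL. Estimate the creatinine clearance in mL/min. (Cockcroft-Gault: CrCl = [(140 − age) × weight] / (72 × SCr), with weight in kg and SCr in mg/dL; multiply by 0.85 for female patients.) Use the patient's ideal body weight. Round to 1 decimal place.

27.0 mL/min

CrCl = (140 − 79) × 56.2 / (72 × 1.5) × 0.85 = 3428.2 / 108.00 × 0.85 ≈ 27.0 mL/min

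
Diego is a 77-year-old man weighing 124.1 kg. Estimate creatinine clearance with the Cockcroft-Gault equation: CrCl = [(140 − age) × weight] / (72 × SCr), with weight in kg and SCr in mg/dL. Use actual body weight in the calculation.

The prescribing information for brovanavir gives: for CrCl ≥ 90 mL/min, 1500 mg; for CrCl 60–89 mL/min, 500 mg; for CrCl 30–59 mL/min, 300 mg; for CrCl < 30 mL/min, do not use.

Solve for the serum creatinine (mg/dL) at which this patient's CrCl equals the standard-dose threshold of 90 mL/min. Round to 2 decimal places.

1.21 mg/dL

Standard dose requires CrCl ≥ 90 mL/min.
Set (140 − 77) × 124.1 / (72 × SCr) = 90
SCr = (140 − 77) × 124.1 / (72 × 90) = 1.207 mg/dL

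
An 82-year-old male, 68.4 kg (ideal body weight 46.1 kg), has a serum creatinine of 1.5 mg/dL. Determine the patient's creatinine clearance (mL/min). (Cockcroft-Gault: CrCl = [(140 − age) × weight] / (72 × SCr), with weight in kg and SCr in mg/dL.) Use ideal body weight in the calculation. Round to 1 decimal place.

CrCl = (140 − 82) × 46.1 / (72 × 1.5) = 2673.8 / 108.00 ≈ 24.8 mL/min

24.8 mL/min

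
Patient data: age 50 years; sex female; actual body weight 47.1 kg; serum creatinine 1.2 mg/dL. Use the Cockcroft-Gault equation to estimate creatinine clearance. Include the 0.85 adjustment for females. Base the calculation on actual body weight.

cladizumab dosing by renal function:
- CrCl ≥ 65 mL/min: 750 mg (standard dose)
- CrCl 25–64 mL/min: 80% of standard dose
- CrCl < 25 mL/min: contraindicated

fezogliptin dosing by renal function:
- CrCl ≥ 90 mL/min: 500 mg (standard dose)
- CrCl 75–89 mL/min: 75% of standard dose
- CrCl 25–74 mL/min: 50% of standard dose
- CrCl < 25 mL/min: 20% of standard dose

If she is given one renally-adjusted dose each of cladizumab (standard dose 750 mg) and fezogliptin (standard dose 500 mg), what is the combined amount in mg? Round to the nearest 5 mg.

850 mg

CrCl = (140 − 50) × 47.1 / (72 × 1.2) × 0.85 = 4239.0 / 86.40 × 0.85 ≈ 41.7 mL/min
CrCl ≈ 42 mL/min.
cladizumab: 25–64 mL/min → 80% of 750 mg = 600 mg.
fezogliptin: 25–74 mL/min → 50% of 500 mg = 250 mg.
Total = 600 + 250 = 850 mg.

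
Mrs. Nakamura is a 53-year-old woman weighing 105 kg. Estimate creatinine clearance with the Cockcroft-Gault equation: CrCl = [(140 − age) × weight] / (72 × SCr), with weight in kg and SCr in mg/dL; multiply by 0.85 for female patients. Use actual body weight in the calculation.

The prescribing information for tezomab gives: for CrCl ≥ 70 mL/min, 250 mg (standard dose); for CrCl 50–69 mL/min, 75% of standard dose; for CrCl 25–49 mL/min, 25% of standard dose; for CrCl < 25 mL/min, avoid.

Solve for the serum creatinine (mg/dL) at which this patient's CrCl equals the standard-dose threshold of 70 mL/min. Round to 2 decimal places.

1.54 mg/dL

Standard dose requires CrCl ≥ 70 mL/min.
Set (140 − 53) × 105 × 0.85 / (72 × SCr) = 70
SCr = (140 − 53) × 105 × 0.85 / (72 × 70) = 1.541 mg/dL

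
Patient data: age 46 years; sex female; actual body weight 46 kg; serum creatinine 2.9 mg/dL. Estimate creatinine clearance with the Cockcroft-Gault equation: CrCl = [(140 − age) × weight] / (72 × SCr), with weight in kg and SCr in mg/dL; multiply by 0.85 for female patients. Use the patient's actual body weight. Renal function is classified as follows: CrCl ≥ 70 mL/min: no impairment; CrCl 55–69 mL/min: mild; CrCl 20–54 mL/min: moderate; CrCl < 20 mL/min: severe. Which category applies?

severe

CrCl = (140 − 46) × 46 / (72 × 2.9) × 0.85 = 4324.0 / 208.80 × 0.85 ≈ 17.6 mL/min
18 mL/min falls in the 'severe' range.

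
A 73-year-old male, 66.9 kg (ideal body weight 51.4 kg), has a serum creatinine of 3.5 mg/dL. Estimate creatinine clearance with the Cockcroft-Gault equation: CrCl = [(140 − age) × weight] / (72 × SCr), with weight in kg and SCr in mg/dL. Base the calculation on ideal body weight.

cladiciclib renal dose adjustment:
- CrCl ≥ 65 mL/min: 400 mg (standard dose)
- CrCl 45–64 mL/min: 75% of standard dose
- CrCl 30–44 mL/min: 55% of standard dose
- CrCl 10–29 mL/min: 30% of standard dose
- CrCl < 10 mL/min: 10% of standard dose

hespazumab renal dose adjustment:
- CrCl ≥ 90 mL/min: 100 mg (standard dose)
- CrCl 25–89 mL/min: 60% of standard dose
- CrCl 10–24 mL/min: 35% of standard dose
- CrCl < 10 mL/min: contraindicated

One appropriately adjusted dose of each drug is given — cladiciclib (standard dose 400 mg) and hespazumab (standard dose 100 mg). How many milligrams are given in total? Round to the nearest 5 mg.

155 mg

CrCl = (140 − 73) × 51.4 / (72 × 3.5) = 3443.8 / 252.00 ≈ 13.7 mL/min
CrCl ≈ 14 mL/min.
cladiciclib: 10–29 mL/min → 30% of 400 mg = 120 mg.
hespazumab: 10–24 mL/min → 35% of 100 mg = 35 mg.
Total = 120 + 35 = 155 mg.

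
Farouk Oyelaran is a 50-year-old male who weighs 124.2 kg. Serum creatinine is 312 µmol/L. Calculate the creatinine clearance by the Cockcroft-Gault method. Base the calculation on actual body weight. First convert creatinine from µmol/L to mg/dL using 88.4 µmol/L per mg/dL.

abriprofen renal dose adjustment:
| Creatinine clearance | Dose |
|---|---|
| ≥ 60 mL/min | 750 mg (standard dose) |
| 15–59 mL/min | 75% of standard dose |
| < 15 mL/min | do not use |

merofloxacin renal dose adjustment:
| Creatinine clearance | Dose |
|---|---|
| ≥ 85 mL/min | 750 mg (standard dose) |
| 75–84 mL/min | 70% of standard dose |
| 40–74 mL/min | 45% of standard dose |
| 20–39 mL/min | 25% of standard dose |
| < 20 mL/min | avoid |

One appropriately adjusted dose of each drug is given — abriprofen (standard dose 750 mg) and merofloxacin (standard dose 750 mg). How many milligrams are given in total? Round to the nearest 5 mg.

SCr = 312 / 88.4 = 3.529 mg/dL
CrCl = (140 − 50) × 124.2 / (72 × 3.529) = 11178.0 / 254.09 ≈ 44.0 mL/min
CrCl ≈ 44 mL/min.
abriprofen: 15–59 mL/min → 75% of 750 mg = 562.5 mg.
merofloxacin: 40–74 mL/min → 45% of 750 mg = 337.5 mg.
Total = 562.5 + 337.5 = 900 mg.

900 mg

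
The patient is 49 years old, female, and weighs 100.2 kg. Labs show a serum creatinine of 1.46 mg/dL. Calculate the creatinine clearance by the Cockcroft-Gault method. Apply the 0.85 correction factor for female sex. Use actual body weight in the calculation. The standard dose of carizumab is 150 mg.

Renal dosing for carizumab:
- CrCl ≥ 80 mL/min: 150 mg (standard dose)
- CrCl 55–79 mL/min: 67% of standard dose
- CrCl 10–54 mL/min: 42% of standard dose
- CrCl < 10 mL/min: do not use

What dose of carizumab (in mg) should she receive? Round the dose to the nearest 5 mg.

CrCl = (140 − 49) × 100.2 / (72 × 1.46) × 0.85 = 9118.2 / 105.12 × 0.85 ≈ 73.7 mL/min
CrCl ≈ 74 mL/min → bracket 55–79 mL/min.
67% of 150 mg = 100.5 mg → 100 mg

100 mg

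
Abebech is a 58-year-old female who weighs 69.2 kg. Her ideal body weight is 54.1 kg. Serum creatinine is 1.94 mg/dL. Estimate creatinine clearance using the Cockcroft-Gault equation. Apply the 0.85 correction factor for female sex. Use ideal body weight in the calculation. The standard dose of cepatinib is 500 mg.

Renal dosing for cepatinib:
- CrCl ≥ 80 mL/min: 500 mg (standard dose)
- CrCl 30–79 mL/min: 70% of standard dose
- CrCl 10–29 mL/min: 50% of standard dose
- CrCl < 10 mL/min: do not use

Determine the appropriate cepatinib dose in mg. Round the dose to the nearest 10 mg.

250 mg

CrCl = (140 − 58) × 54.1 / (72 × 1.94) × 0.85 = 4436.2 / 139.68 × 0.85 ≈ 27.0 mL/min
CrCl ≈ 27 mL/min → bracket 10–29 mL/min.
50% of 500 mg = 250 mg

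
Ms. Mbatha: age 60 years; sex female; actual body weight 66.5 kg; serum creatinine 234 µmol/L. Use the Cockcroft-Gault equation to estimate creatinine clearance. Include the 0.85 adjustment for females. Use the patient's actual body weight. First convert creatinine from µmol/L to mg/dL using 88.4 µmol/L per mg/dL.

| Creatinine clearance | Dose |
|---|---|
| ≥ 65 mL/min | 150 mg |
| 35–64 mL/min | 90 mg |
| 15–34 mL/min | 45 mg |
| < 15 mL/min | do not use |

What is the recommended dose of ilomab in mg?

SCr = 234 / 88.4 = 2.647 mg/dL
CrCl = (140 − 60) × 66.5 / (72 × 2.647) × 0.85 = 5320.0 / 190.58 × 0.85 ≈ 23.7 mL/min
CrCl ≈ 24 mL/min → bracket 15–34 mL/min.
Dose for this bracket: 45 mg.

45 mg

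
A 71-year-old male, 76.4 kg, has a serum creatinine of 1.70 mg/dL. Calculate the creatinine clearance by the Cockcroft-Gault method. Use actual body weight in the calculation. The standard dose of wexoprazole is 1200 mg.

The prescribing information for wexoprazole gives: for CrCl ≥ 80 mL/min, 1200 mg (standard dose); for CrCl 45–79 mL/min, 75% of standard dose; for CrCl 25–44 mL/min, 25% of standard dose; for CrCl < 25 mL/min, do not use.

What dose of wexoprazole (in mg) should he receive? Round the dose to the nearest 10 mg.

300 mg

CrCl = (140 − 71) × 76.4 / (72 × 1.7) = 5271.6 / 122.40 ≈ 43.1 mL/min
CrCl ≈ 43 mL/min → bracket 25–44 mL/min.
25% of 1200 mg = 300 mg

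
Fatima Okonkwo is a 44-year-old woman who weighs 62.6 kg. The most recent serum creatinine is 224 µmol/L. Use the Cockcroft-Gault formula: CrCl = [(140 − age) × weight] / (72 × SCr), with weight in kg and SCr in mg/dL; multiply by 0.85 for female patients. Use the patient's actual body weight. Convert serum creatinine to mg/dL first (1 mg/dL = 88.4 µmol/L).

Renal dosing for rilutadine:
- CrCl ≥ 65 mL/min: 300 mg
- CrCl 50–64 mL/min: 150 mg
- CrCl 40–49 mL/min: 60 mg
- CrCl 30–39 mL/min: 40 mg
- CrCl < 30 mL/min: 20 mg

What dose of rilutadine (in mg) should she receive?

SCr = 224 / 88.4 = 2.534 mg/dL
CrCl = (140 − 44) × 62.6 / (72 × 2.534) × 0.85 = 6009.6 / 182.45 × 0.85 ≈ 28.0 mL/min
CrCl ≈ 28 mL/min → bracket < 30 mL/min.
Dose for this bracket: 20 mg.

20 mg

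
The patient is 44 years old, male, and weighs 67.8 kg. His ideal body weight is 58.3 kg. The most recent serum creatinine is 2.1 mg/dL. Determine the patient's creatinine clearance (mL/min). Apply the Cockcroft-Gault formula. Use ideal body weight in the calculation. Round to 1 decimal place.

CrCl = (140 − 44) × 58.3 / (72 × 2.1) = 5596.8 / 151.20 ≈ 37.0 mL/min

37.0 mL/min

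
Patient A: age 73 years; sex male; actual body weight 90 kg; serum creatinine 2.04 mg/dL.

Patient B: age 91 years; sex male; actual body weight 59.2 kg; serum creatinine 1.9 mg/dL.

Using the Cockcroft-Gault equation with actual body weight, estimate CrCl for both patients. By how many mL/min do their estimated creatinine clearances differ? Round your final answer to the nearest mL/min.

Patient A: CrCl = (140 − 73) × 90 / (72 × 2.04) = 6030.0 / 146.88 ≈ 41.1 mL/min
Patient B: CrCl = (140 − 91) × 59.2 / (72 × 1.9) = 2900.8 / 136.80 ≈ 21.2 mL/min
|41.1 − 21.2| = 19.9 mL/min

20 mL/min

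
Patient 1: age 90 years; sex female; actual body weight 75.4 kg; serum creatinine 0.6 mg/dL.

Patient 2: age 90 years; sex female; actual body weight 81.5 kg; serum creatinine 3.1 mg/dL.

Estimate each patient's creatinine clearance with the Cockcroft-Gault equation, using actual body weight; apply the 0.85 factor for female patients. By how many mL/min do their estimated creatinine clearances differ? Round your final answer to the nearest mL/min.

Patient 1: CrCl = (140 − 90) × 75.4 / (72 × 0.6) × 0.85 = 3770.0 / 43.20 × 0.85 ≈ 74.2 mL/min
Patient 2: CrCl = (140 − 90) × 81.5 / (72 × 3.1) × 0.85 = 4075.0 / 223.20 × 0.85 ≈ 15.5 mL/min
|74.2 − 15.5| = 58.7 mL/min

59 mL/min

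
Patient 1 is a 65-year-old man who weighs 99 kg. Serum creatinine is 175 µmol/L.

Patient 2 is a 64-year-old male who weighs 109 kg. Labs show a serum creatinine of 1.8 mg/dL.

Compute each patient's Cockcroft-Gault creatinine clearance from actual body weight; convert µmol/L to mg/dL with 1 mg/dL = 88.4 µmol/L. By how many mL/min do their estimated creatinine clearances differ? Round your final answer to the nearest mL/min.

12 mL/min

Patient 1: SCr = 175 / 88.4 = 1.98 mg/dL
Patient 1: CrCl = (140 − 65) × 99 / (72 × 1.98) = 7425.0 / 142.56 ≈ 52.1 mL/min
Patient 2: CrCl = (140 − 64) × 109 / (72 × 1.8) = 8284.0 / 129.60 ≈ 63.9 mL/min
|52.1 − 63.9| = 11.8 mL/min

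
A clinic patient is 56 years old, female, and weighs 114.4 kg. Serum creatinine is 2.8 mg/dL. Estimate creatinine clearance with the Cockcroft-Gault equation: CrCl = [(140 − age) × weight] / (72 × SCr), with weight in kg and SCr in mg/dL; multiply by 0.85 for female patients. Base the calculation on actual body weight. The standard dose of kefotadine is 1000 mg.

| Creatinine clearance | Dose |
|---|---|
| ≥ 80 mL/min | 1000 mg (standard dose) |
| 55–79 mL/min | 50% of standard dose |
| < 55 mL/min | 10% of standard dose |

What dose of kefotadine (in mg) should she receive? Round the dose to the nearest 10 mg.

CrCl = (140 − 56) × 114.4 / (72 × 2.8) × 0.85 = 9609.6 / 201.60 × 0.85 ≈ 40.5 mL/min
CrCl ≈ 41 mL/min → bracket < 55 mL/min.
10% of 1000 mg = 100 mg

100 mg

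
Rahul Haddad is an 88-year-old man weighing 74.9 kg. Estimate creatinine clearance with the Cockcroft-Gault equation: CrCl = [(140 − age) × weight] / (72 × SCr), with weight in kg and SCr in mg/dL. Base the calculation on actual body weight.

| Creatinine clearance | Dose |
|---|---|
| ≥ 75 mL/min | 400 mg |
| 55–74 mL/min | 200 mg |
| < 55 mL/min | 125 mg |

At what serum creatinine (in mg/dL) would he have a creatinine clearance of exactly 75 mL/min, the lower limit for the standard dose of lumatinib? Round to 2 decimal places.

Standard dose requires CrCl ≥ 75 mL/min.
Set (140 − 88) × 74.9 / (72 × SCr) = 75
SCr = (140 − 88) × 74.9 / (72 × 75) = 0.721 mg/dL

0.72 mg/dL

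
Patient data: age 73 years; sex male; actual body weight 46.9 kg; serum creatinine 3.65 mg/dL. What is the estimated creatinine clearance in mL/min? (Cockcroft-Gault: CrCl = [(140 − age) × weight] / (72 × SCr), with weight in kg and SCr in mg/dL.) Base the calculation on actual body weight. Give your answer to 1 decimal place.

12.0 mL/min

CrCl = (140 − 73) × 46.9 / (72 × 3.65) = 3142.3 / 262.80 ≈ 12.0 mL/min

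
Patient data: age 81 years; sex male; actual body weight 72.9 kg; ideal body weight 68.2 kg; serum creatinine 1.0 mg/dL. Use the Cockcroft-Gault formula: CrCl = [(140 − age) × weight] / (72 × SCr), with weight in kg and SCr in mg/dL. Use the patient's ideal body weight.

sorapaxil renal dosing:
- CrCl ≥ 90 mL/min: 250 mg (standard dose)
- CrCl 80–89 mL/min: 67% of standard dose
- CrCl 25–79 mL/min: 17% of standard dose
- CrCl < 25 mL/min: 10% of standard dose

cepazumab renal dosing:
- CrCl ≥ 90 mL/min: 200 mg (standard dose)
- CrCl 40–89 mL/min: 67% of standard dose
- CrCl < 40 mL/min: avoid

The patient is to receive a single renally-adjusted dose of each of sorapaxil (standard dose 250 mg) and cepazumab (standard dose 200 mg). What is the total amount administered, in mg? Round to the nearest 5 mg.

CrCl = (140 − 81) × 68.2 / (72 × 1) = 4023.8 / 72.00 ≈ 55.9 mL/min
CrCl ≈ 56 mL/min.
sorapaxil: 25–79 mL/min → 17% of 250 mg = 42.5 mg.
cepazumab: 40–89 mL/min → 67% of 200 mg = 134 mg.
Total = 42.5 + 134 = 176.5 mg.

175 mg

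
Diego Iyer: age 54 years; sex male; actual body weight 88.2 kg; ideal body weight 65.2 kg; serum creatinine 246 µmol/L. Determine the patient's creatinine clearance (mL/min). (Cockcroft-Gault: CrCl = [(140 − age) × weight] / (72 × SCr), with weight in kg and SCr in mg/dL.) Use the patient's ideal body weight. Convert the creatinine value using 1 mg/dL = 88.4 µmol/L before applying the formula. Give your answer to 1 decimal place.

SCr = 246 / 88.4 = 2.783 mg/dL
CrCl = (140 − 54) × 65.2 / (72 × 2.783) = 5607.2 / 200.38 ≈ 28.0 mL/min

28.0 mL/min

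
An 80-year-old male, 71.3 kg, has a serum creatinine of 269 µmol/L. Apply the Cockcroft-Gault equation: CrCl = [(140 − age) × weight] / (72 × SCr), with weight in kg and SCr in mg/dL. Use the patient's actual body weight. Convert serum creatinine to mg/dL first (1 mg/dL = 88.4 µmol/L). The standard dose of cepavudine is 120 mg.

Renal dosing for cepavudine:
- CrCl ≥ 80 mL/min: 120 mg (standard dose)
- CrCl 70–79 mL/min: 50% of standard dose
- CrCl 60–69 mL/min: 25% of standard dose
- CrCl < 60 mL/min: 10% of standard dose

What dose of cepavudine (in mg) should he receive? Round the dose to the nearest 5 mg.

10 mg

SCr = 269 / 88.4 = 3.043 mg/dL
CrCl = (140 − 80) × 71.3 / (72 × 3.043) = 4278.0 / 219.10 ≈ 19.5 mL/min
CrCl ≈ 20 mL/min → bracket < 60 mL/min.
10% of 120 mg = 12 mg → 10 mg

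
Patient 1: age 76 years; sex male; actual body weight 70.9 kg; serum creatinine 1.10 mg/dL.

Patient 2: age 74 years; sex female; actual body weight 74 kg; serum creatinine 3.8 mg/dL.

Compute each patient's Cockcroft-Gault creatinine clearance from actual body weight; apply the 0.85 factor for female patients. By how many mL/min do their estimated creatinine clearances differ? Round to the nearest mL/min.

42 mL/min

Patient 1: CrCl = (140 − 76) × 70.9 / (72 × 1.1) = 4537.6 / 79.20 ≈ 57.3 mL/min
Patient 2: CrCl = (140 − 74) × 74 / (72 × 3.8) × 0.85 = 4884.0 / 273.60 × 0.85 ≈ 15.2 mL/min
|57.3 − 15.2| = 42.1 mL/min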